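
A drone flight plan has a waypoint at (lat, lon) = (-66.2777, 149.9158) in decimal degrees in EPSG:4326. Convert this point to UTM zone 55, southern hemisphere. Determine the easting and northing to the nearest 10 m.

E 630860 m, N 2646090 m

Zone 55 central meridian λ₀ = 6×55 − 183 = 147°; Δλ = +2.9158°.
Transverse Mercator on WGS84 with k₀ = 0.9996 gives E = 630859.333 m, N = 2646086.899 m.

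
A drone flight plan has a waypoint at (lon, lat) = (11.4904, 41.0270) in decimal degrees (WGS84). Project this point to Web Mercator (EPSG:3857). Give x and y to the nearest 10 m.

Web Mercator is spherical with R = a = 6378137 m.
x = R·λ = 6378137 × 0.200545312 = 1279105.477 m.
y = R·ln tan(π/4 + φ/2) = 6378137 × 0.786487492 = 5016324.974 m.

x 1279110 m, y 5016320 m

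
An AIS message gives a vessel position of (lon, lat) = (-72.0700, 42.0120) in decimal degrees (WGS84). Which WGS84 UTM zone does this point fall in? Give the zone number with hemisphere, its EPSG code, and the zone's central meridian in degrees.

UTM zone = ⌊(λ + 180)/6⌋ + 1; -72.0700° ∈ [-78°, -72°) → zone 18.
Hemisphere: N (φ ≥ 0).
Central meridian λ₀ = 6×18 − 183 = -75°.
EPSG code: 32618.

Zone 18N (EPSG:32618), central meridian -75°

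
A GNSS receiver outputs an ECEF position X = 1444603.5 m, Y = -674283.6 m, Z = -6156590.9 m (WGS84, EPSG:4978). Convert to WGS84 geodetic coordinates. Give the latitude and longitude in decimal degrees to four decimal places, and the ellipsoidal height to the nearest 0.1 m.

lat -75.5755°, lon -25.0213°, h 1560.3 m

λ = atan2(Y, X) = -25.02129992°; p = √(X²+Y²) = 1594220.1 m.
Bowring's method on WGS84 (a = 6378137 m, b = 6356752.314 m) gives φ = -75.57549967°, h = 1560.299 m.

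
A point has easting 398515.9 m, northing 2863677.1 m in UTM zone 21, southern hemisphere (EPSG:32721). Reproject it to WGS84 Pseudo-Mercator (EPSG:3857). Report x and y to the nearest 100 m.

Unproject from UTM 21S (λ₀ = -57°) → φ = -64.33770010°, λ = -59.10050100°.
Web Mercator (R = 6378137 m): x = -6579037.677 m, y = -9436042.238 m.

x -6579000 m, y -9436000 m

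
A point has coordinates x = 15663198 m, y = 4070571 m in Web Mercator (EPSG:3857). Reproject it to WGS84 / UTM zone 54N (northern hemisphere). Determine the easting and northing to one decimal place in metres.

Web Mercator inverse (R = 6378137 m) → φ = 34.31049866°, λ = 140.70490162°.
UTM 54N forward: E = 472847.814 m, N = 3796623.739 m.

E 472847.8 m, N 3796623.7 m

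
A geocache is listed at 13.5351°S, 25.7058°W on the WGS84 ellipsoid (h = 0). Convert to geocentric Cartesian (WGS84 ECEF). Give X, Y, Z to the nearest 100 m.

WGS84: a = 6378137 m, e² = 0.006694380; N(φ) = a/√(1−e²sin²φ) = 6379306.708 m.
X = (N+h)·cosφ·cosλ = 5588326.766 m; Y = (N+h)·cosφ·sinλ = -2690176.809 m; Z = (N(1−e²)+h)·sinφ = -1483024.509 m.

X 5588300 m, Y -2690200 m, Z -1483000 m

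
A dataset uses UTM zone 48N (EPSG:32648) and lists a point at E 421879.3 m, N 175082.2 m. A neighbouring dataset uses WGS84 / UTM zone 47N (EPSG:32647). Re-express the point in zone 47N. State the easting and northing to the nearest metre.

UTM 48N → geographic: φ = 1.58389980°, λ = 104.29770012°.
UTM 47N (λ₀ = 99°) forward: E = 1090123.499 m, N = 175824.704 m.

E 1090123 m, N 175825 m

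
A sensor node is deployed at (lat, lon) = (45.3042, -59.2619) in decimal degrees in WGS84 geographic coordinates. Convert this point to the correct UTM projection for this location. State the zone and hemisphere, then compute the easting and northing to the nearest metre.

Zone 21N: E 322674 m, N 5019233 m

Longitude -59.2619° lies in the 6° band [-60°, -54°), giving zone 21; latitude is north of the equator, so 21N.
Zone 21 central meridian λ₀ = 6×21 − 183 = -57°; Δλ = -2.2619°.
Transverse Mercator on WGS84 with k₀ = 0.9996 gives E = 322673.951 m, N = 5019232.838 m.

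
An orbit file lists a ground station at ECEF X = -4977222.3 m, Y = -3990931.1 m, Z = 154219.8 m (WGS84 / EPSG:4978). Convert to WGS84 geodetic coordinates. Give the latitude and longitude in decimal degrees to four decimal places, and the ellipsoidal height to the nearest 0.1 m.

lat 1.3941°, lon -141.2760°, h 3415.9 m

λ = atan2(Y, X) = -141.27600018°; p = √(X²+Y²) = 6379676.5 m.
Bowring's method on WGS84 (a = 6378137 m, b = 6356752.314 m) gives φ = 1.39410001°, h = 3415.853 m.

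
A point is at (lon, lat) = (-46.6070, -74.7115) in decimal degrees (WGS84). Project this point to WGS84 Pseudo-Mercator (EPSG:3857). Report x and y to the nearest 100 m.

Web Mercator is spherical with R = a = 6378137 m.
x = R·λ = 6378137 × -0.813445604 = -5188267.507 m.
y = R·ln tan(π/4 + φ/2) = 6378137 × -2.008315071 = -12809308.665 m.

x -5188300 m, y -12809300 m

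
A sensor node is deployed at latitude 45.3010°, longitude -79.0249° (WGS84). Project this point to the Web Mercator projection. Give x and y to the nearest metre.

Web Mercator is spherical with R = a = 6378137 m.
x = R·λ = 6378137 × -1.379244696 = -8797011.628 m.
y = R·ln tan(π/4 + φ/2) = 6378137 × 0.888822693 = 5669032.903 m.

x -8797012 m, y 5669033 m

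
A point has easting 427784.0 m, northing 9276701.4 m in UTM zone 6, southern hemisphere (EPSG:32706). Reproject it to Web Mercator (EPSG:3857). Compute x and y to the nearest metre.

Unproject from UTM 6S (λ₀ = -147°) → φ = -6.54320002°, λ = -147.65319977°.
Web Mercator (R = 6378137 m): x = -16436679.012 m, y = -729974.110 m.

x -16436679 m, y -729974 m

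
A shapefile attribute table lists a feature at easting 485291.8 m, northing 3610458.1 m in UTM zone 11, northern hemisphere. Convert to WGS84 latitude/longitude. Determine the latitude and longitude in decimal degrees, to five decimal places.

lat 32.63160°, lon -117.15680°

Zone 11N: λ₀ = -117°, k₀ = 0.9996, false easting 500000 m.
Meridian distance M = (N − FN)/k₀ = 3611902.9 m.
Inverse transverse Mercator on WGS84 gives φ = 32.63159962°, λ = -117.15680021°.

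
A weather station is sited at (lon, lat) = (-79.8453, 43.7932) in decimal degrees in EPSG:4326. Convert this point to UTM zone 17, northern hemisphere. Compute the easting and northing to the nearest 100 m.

E 592900 m, N 4849600 m

Zone 17 central meridian λ₀ = 6×17 − 183 = -81°; Δλ = +1.1547°.
Transverse Mercator on WGS84 with k₀ = 0.9996 gives E = 592898.270 m, N = 4849552.321 m.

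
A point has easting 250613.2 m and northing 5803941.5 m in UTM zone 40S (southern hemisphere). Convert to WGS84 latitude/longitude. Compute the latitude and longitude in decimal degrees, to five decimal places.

Zone 40S: λ₀ = 57°, k₀ = 0.9996, false easting 500000 m, false northing 10000000 m.
Meridian distance M = (N − FN)/k₀ = -4197737.6 m.
Inverse transverse Mercator on WGS84 gives φ = -37.87790004°, λ = 54.16450003°.

lat -37.87790°, lon 54.16450°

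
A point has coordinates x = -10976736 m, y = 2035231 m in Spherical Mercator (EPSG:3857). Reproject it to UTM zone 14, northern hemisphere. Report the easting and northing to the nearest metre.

E 541747 m, N 1988039 m

Web Mercator inverse (R = 6378137 m) → φ = 17.98019898°, λ = -98.60569719°.
UTM 14N forward: E = 541746.854 m, N = 1988039.179 m.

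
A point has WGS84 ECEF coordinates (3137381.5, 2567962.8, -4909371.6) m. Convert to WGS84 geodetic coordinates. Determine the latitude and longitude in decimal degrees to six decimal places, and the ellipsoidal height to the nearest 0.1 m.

λ = atan2(Y, X) = 39.30050083°; p = √(X²+Y²) = 4054330.5 m.
Bowring's method on WGS84 (a = 6378137 m, b = 6356752.314 m) gives φ = -50.63770026°, h = 1668.426 m.

lat -50.637700°, lon 39.300501°, h 1668.4 m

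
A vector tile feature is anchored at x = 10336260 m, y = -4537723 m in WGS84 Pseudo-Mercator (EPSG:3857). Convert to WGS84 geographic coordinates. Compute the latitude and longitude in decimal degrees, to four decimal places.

lat -37.7042°, lon 92.8522°

R = 6378137 m. λ = x/R = 92.85220339°.
φ = 2·arctan(exp(y/R)) − 90° = 2·arctan(0.49093) − 90° = -37.70419960°.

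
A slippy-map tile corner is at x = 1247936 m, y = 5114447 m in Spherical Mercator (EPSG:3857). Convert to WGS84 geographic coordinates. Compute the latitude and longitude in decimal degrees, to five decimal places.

lat 41.68860°, lon 11.21040°

R = 6378137 m. λ = x/R = 11.21039982°.
φ = 2·arctan(exp(y/R)) − 90° = 2·arctan(2.22971) − 90° = 41.68860154°.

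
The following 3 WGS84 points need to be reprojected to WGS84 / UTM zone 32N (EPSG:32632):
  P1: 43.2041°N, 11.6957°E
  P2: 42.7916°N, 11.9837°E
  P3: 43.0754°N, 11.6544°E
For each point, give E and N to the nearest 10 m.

P1: E 719000 m, N 4787010 m; P2: E 744030 m, N 4741990 m; P3: E 716100 m, N 4772610 m

UTM zone 32N: λ₀ = 9°, k₀ = 0.9996.
P1 (43.2041°, 11.6957°) → (718998.596, 4787008.440) m.
P2 (42.7916°, 11.9837°) → (744025.427, 4741991.185) m.
P3 (43.0754°, 11.6544°) → (716096.342, 4772607.831) m.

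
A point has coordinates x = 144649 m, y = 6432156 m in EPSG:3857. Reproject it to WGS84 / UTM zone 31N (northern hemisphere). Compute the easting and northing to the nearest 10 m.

E 377920 m, N 5530940 m

Web Mercator inverse (R = 6378137 m) → φ = 49.91839923°, λ = 1.29940408°.
UTM 31N forward: E = 377920.146 m, N = 5530944.410 m.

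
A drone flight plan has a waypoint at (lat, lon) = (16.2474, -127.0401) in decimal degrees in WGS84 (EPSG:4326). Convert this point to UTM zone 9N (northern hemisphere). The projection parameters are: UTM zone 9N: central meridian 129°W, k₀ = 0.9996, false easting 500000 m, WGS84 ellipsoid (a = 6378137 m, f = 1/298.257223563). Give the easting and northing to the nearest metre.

E 709468 m, N 1797304 m

Zone 9 central meridian λ₀ = 6×9 − 183 = -129°; Δλ = +1.9599°.
Transverse Mercator on WGS84 with k₀ = 0.9996 gives E = 709467.502 m, N = 1797304.341 m.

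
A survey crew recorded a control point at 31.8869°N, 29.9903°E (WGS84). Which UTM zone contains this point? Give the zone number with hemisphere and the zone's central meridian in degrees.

Zone 35N, central meridian 27°

UTM zone = ⌊(λ + 180)/6⌋ + 1; 29.9903° ∈ [24°, 30°) → zone 35.
Hemisphere: N (φ ≥ 0).
Central meridian λ₀ = 6×35 − 183 = 27°.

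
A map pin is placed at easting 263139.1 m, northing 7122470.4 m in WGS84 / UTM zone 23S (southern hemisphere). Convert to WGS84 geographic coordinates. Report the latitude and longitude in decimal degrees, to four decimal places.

lat -25.9973°, lon -47.3663°

Zone 23S: λ₀ = -45°, k₀ = 0.9996, false easting 500000 m, false northing 10000000 m.
Meridian distance M = (N − FN)/k₀ = -2878681.1 m.
Inverse transverse Mercator on WGS84 gives φ = -25.99730030°, λ = -47.36629951°.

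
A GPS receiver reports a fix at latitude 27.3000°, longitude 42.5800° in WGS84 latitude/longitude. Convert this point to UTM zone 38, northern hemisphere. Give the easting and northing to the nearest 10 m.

E 260500 m, N 3021980 m

Zone 38 central meridian λ₀ = 6×38 − 183 = 45°; Δλ = -2.4200°.
Transverse Mercator on WGS84 with k₀ = 0.9996 gives E = 260498.133 m, N = 3021984.423 m.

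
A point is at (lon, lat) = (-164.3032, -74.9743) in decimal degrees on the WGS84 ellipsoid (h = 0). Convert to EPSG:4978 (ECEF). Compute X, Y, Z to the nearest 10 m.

X -1596870 m, Y -448760 m, Z -6138020 m

WGS84: a = 6378137 m, e² = 0.006694380; N(φ) = a/√(1−e²sin²φ) = 6398144.695 m.
X = (N+h)·cosφ·cosλ = -1596874.242 m; Y = (N+h)·cosφ·sinλ = -448764.874 m; Z = (N(1−e²)+h)·sinφ = -6138022.615 m.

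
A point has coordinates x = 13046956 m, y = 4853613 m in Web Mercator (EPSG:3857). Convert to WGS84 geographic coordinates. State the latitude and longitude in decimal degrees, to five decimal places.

R = 6378137 m. λ = x/R = 117.20279986°.
φ = 2·arctan(exp(y/R)) − 90° = 2·arctan(2.14037) − 90° = 39.91510343°.

lat 39.91510°, lon 117.20280°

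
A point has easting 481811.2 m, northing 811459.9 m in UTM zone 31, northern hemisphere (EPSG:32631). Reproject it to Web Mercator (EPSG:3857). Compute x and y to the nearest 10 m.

Unproject from UTM 31N (λ₀ = 3°) → φ = 7.34109993°, λ = 2.83520014°.
Web Mercator (R = 6378137 m): x = 315613.036 m, y = 819452.656 m.

x 315610 m, y 819450 m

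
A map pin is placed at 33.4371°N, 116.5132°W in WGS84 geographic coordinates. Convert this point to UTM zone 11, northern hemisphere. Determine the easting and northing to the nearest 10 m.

E 545250 m, N 3699850 m

Zone 11 central meridian λ₀ = 6×11 − 183 = -117°; Δλ = +0.4868°.
Transverse Mercator on WGS84 with k₀ = 0.9996 gives E = 545249.491 m, N = 3699851.516 m.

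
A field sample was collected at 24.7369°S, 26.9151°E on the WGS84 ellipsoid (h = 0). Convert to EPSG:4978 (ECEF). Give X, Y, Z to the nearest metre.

X 5168408 m, Y 2623796 m, Z -2652633 m

WGS84: a = 6378137 m, e² = 0.006694380; N(φ) = a/√(1−e²sin²φ) = 6381878.517 m.
X = (N+h)·cosφ·cosλ = 5168408.087 m; Y = (N+h)·cosφ·sinλ = 2623795.995 m; Z = (N(1−e²)+h)·sinφ = -2652632.995 m.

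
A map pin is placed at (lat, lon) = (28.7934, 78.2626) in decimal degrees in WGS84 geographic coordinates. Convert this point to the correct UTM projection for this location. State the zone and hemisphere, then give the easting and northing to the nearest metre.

Longitude 78.2626° lies in the 6° band [78°, 84°), giving zone 44; latitude is north of the equator, so 44N.
Zone 44 central meridian λ₀ = 6×44 − 183 = 81°; Δλ = -2.7374°.
Transverse Mercator on WGS84 with k₀ = 0.9996 gives E = 232794.099 m, N = 3188172.396 m.

Zone 44N: E 232794 m, N 3188172 m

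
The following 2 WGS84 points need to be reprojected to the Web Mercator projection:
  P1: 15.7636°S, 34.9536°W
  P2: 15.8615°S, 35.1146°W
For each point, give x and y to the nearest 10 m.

P1: x -3891020 m, y -1777360 m; P2: x -3908940 m, y -1788690 m

Web Mercator: x = R·λ, y = R·ln tan(π/4+φ/2), R = 6378137 m.
P1 (-15.7636°, -34.9536°) → (-3891016.953, -1777362.426) m.
P2 (-15.8615°, -35.1146°) → (-3908939.391, -1788689.231) m.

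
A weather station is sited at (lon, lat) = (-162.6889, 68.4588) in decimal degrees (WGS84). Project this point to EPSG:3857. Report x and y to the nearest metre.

Web Mercator is spherical with R = a = 6378137 m.
x = R·λ = 6378137 × -2.839456961 = -18110445.506 m.
y = R·ln tan(π/4 + φ/2) = 6378137 × 1.659529534 = 10584706.725 m.

x -18110446 m, y 10584707 m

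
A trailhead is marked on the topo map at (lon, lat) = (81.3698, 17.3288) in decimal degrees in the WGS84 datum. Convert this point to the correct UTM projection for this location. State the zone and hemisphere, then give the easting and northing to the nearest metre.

Zone 44N: E 539294 m, N 1915967 m

Longitude 81.3698° lies in the 6° band [78°, 84°), giving zone 44; latitude is north of the equator, so 44N.
Zone 44 central meridian λ₀ = 6×44 − 183 = 81°; Δλ = +0.3698°.
Transverse Mercator on WGS84 with k₀ = 0.9996 gives E = 539293.652 m, N = 1915966.892 m.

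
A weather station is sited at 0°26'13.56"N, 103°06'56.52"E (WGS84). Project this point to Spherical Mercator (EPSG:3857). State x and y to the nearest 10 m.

x 11478790 m, y 48660 m

Web Mercator is spherical with R = a = 6378137 m.
x = R·λ = 6378137 × 1.799708475 = 11478787.217 m.
y = R·ln tan(π/4 + φ/2) = 6378137 × 0.007628908 = 48658.221 m.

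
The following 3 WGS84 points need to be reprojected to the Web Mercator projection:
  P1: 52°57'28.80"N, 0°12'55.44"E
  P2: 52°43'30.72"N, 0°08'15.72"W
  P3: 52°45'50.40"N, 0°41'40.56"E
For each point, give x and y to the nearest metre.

P1: x 23978 m, y 6975233 m; P2: x -15329 m, y 6932328 m; P3: x 77323 m, y 6939463 m

Web Mercator: x = R·λ, y = R·ln tan(π/4+φ/2), R = 6378137 m.
P1 (52.9580°, 0.2154°) → (23978.218, 6975232.833) m.
P2 (52.7252°, -0.1377°) → (-15328.694, 6932328.243) m.
P3 (52.7640°, 0.6946°) → (77322.518, 6939463.059) m.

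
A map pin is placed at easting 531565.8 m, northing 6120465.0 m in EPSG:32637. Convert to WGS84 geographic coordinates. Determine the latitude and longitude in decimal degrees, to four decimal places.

lat 55.2297°, lon 39.4963°

Zone 37N: λ₀ = 39°, k₀ = 0.9996, false easting 500000 m.
Meridian distance M = (N − FN)/k₀ = 6122914.2 m.
Inverse transverse Mercator on WGS84 gives φ = 55.22970004°, λ = 39.49629970°.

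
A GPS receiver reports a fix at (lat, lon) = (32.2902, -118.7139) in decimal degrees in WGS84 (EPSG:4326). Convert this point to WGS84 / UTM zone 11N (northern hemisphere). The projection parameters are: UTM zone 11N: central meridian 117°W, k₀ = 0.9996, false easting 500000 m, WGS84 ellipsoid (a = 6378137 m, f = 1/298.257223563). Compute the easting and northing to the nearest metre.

Zone 11 central meridian λ₀ = 6×11 − 183 = -117°; Δλ = -1.7139°.
Transverse Mercator on WGS84 with k₀ = 0.9996 gives E = 338614.538 m, N = 3573892.606 m.

E 338615 m, N 3573893 m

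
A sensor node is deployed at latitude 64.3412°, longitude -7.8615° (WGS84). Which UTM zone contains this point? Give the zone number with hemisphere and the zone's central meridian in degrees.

Zone 29N, central meridian -9°

UTM zone = ⌊(λ + 180)/6⌋ + 1; -7.8615° ∈ [-12°, -6°) → zone 29.
Hemisphere: N (φ ≥ 0).
Central meridian λ₀ = 6×29 − 183 = -9°.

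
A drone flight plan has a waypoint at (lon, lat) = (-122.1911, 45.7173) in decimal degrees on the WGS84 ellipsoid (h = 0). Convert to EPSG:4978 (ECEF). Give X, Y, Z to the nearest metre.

X -2376505 m, Y -3775126 m, Z 4543365 m

WGS84: a = 6378137 m, e² = 0.006694380; N(φ) = a/√(1−e²sin²φ) = 6389106.898 m.
X = (N+h)·cosφ·cosλ = -2376504.906 m; Y = (N+h)·cosφ·sinλ = -3775126.098 m; Z = (N(1−e²)+h)·sinφ = 4543364.523 m.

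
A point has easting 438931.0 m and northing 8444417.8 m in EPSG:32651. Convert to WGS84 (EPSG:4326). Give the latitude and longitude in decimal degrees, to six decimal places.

Zone 51N: λ₀ = 123°, k₀ = 0.9996, false easting 500000 m.
Meridian distance M = (N − FN)/k₀ = 8447796.9 m.
Inverse transverse Mercator on WGS84 gives φ = 76.07219986°, λ = 120.72659911°.

lat 76.072200°, lon 120.726599°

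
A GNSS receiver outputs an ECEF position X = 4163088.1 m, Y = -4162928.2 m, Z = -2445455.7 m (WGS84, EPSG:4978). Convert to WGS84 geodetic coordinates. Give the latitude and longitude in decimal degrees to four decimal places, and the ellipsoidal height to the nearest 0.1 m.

lat -22.6933°, lon -44.9989°, h 94.0 m

λ = atan2(Y, X) = -44.99889964°; p = √(X²+Y²) = 5887382.6 m.
Bowring's method on WGS84 (a = 6378137 m, b = 6356752.314 m) gives φ = -22.69329994°, h = 93.994 m.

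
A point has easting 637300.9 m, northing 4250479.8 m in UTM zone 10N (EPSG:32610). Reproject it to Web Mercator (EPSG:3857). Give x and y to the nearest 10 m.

x -13517280 m, y 4634950 m

Unproject from UTM 10N (λ₀ = -123°) → φ = 38.39200046°, λ = -121.42780044°.
Web Mercator (R = 6378137 m): x = -13517280.913 m, y = 4634951.297 m.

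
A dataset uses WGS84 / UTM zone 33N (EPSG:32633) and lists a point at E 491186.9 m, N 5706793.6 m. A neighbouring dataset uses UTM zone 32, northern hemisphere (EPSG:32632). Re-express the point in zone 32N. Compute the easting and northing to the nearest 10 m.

UTM 33N → geographic: φ = 51.51219985°, λ = 14.87299946°.
UTM 32N (λ₀ = 9°) forward: E = 907390.826 m, N = 5723154.664 m.

E 907390 m, N 5723150 m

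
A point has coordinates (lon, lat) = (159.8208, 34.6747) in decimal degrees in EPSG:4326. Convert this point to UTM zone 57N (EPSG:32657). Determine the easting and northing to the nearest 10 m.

E 575200 m, N 3837280 m

Zone 57 central meridian λ₀ = 6×57 − 183 = 159°; Δλ = +0.8208°.
Transverse Mercator on WGS84 with k₀ = 0.9996 gives E = 575195.481 m, N = 3837275.936 m.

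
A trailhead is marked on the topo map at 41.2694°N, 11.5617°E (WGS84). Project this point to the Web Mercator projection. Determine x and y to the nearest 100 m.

x 1287000 m, y 5052200 m

Web Mercator is spherical with R = a = 6378137 m.
x = R·λ = 6378137 × 0.201789732 = 1287042.557 m.
y = R·ln tan(π/4 + φ/2) = 6378137 × 0.792105858 = 5052159.679 m.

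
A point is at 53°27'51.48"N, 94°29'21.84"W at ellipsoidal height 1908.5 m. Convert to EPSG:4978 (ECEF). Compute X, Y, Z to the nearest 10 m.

WGS84: a = 6378137 m, e² = 0.006694380; N(φ) = a/√(1−e²sin²φ) = 6391964.429 m.
X = (N+h)·cosφ·cosλ = -297946.471 m; Y = (N+h)·cosφ·sinλ = -3794744.323 m; Z = (N(1−e²)+h)·sinφ = 5103006.540 m.

X -297950 m, Y -3794740 m, Z 5103010 m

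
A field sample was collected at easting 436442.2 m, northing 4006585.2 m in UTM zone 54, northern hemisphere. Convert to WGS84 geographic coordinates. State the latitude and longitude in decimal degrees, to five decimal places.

lat 36.20200°, lon 140.29300°

Zone 54N: λ₀ = 141°, k₀ = 0.9996, false easting 500000 m.
Meridian distance M = (N − FN)/k₀ = 4008188.5 m.
Inverse transverse Mercator on WGS84 gives φ = 36.20200001°, λ = 140.29300026°.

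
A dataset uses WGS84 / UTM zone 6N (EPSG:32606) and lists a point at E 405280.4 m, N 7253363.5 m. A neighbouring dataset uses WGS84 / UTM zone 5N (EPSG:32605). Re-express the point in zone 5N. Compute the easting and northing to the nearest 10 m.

E 683990 m, N 7257620 m

UTM 6N → geographic: φ = 65.38919999°, λ = -149.03860094°.
UTM 5N (λ₀ = -153°) forward: E = 683988.192 m, N = 7257617.016 m.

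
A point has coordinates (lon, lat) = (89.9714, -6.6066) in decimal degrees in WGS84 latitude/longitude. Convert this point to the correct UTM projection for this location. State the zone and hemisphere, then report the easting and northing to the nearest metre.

Longitude 89.9714° lies in the 6° band [84°, 90°), giving zone 45; latitude is south of the equator, so 45S.
Zone 45 central meridian λ₀ = 6×45 − 183 = 87°; Δλ = +2.9714°.
Transverse Mercator on WGS84 with k₀ = 0.9996 gives E = 828605.750 m, N = 9268758.781 m.

Zone 45S: E 828606 m, N 9268759 m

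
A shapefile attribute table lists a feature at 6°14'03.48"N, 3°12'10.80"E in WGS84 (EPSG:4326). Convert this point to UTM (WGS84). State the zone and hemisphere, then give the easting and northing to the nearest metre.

Longitude 3.2030° lies in the 6° band [0°, 6°), giving zone 31; latitude is north of the equator, so 31N.
Zone 31 central meridian λ₀ = 6×31 − 183 = 3°; Δλ = +0.2030°.
Transverse Mercator on WGS84 with k₀ = 0.9996 gives E = 522456.163 m, N = 689109.031 m.

Zone 31N: E 522456 m, N 689109 m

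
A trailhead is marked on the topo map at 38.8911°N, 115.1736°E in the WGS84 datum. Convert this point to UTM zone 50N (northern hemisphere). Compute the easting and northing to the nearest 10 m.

Zone 50 central meridian λ₀ = 6×50 − 183 = 117°; Δλ = -1.8264°.
Transverse Mercator on WGS84 with k₀ = 0.9996 gives E = 341600.941 m, N = 4306277.308 m.

E 341600 m, N 4306280 m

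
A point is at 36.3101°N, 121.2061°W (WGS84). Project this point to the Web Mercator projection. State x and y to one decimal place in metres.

x -13492601.3 m, y 4343375.0 m

Web Mercator is spherical with R = a = 6378137 m.
x = R·λ = 6378137 × -2.115445519 = -13492601.333 m.
y = R·ln tan(π/4 + φ/2) = 6378137 × 0.680978627 = 4343374.977 m.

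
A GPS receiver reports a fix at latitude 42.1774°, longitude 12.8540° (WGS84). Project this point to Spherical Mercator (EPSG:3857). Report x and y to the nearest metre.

x 1430901 m, y 5187590 m

Web Mercator is spherical with R = a = 6378137 m.
x = R·λ = 6378137 × 0.224344622 = 1430900.735 m.
y = R·ln tan(π/4 + φ/2) = 6378137 × 0.813339421 = 5187590.257 m.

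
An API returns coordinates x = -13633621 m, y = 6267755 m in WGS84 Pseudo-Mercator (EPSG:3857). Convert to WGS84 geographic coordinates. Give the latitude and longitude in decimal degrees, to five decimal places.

lat 48.95810°, lon -122.47290°

R = 6378137 m. λ = x/R = -122.47290122°.
φ = 2·arctan(exp(y/R)) − 90° = 2·arctan(2.67164) − 90° = 48.95810101°.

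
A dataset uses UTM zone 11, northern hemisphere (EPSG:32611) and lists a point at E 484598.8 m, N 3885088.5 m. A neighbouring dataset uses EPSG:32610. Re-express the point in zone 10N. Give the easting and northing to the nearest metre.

UTM 11N → geographic: φ = 35.10850024°, λ = -117.16900052°.
UTM 10N (λ₀ = -123°) forward: E = 1031697.467 m, N = 3900667.517 m.

E 1031697 m, N 3900668 m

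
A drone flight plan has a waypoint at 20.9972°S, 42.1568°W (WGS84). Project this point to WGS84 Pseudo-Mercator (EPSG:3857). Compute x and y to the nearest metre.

x -4692874 m, y -2391545 m

Web Mercator is spherical with R = a = 6378137 m.
x = R·λ = 6378137 × -0.735774962 = -4692873.509 m.
y = R·ln tan(π/4 + φ/2) = 6378137 × -0.374959760 = -2391544.721 m.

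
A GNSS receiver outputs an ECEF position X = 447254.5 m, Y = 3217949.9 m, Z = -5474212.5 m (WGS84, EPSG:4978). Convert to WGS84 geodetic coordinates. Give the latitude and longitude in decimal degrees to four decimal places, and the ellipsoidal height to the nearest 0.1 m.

λ = atan2(Y, X) = 82.08729974°; p = √(X²+Y²) = 3248882.6 m.
Bowring's method on WGS84 (a = 6378137 m, b = 6356752.314 m) gives φ = -59.47989962°, h = 3406.290 m.

lat -59.4799°, lon 82.0873°, h 3406.3 m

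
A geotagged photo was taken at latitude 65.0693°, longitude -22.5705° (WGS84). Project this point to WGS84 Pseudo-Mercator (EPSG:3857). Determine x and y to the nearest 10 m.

x -2512540 m, y 9626650 m

Web Mercator is spherical with R = a = 6378137 m.
x = R·λ = 6378137 × -0.393929539 = -2512536.567 m.
y = R·ln tan(π/4 + φ/2) = 6378137 × 1.509319908 = 9626649.151 m.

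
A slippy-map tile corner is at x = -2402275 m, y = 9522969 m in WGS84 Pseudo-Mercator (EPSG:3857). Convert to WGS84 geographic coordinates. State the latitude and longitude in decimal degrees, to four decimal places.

R = 6378137 m. λ = x/R = -21.58000349°.
φ = 2·arctan(exp(y/R)) − 90° = 2·arctan(4.45071) − 90° = 64.67380059°.

lat 64.6738°, lon -21.5800°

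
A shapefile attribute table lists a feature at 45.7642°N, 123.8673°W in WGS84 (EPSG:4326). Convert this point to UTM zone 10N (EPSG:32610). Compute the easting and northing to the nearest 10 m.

Zone 10 central meridian λ₀ = 6×10 − 183 = -123°; Δλ = -0.8673°.
Transverse Mercator on WGS84 with k₀ = 0.9996 gives E = 432558.316 m, N = 5068214.770 m.

E 432560 m, N 5068210 m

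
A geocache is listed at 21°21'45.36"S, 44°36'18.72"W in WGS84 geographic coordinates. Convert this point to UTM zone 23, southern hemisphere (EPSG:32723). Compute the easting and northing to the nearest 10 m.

E 540930 m, N 7637670 m

Zone 23 central meridian λ₀ = 6×23 − 183 = -45°; Δλ = +0.3948°.
Transverse Mercator on WGS84 with k₀ = 0.9996 gives E = 540931.422 m, N = 7637670.198 m.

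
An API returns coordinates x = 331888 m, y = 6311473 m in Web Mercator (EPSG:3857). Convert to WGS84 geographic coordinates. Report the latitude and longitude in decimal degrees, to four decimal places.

R = 6378137 m. λ = x/R = 2.98140063°.
φ = 2·arctan(exp(y/R)) − 90° = 2·arctan(2.69002) − 90° = 49.21530251°.

lat 49.2153°, lon 2.9814°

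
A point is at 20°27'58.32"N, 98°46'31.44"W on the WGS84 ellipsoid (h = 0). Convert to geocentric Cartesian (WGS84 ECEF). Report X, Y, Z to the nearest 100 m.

WGS84: a = 6378137 m, e² = 0.006694380; N(φ) = a/√(1−e²sin²φ) = 6380748.679 m.
X = (N+h)·cosφ·cosλ = -912010.819 m; Y = (N+h)·cosφ·sinλ = -5908008.558 m; Z = (N(1−e²)+h)·sinφ = 2216123.574 m.

X -912000 m, Y -5908000 m, Z 2216100 m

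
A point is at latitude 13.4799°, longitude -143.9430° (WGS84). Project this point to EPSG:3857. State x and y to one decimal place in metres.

x -16023661.5 m, y 1514613.4 m

Web Mercator is spherical with R = a = 6378137 m.
x = R·λ = 6378137 × -2.512279285 = -16023661.463 m.
y = R·ln tan(π/4 + φ/2) = 6378137 × 0.237469568 = 1514613.441 m.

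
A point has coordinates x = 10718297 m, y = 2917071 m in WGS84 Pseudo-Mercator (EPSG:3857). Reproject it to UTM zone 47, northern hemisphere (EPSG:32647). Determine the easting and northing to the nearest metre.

E 226624 m, N 2804927 m

Web Mercator inverse (R = 6378137 m) → φ = 25.33599657°, λ = 96.28410015°.
UTM 47N forward: E = 226624.004 m, N = 2804927.015 m.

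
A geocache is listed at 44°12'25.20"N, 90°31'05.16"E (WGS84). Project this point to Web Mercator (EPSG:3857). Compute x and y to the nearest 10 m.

x 10076430 m, y 5497530 m

Web Mercator is spherical with R = a = 6378137 m.
x = R·λ = 6378137 × 1.579838878 = 10076428.800 m.
y = R·ln tan(π/4 + φ/2) = 6378137 × 0.861933820 = 5497531.991 m.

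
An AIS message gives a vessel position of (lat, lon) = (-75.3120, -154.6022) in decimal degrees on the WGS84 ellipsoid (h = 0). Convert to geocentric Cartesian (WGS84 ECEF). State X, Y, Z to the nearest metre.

WGS84: a = 6378137 m, e² = 0.006694380; N(φ) = a/√(1−e²sin²φ) = 6398207.654 m.
X = (N+h)·cosφ·cosλ = -1465507.394 m; Y = (N+h)·cosφ·sinλ = -695805.116 m; Z = (N(1−e²)+h)·sinφ = -6147687.529 m.

X -1465507 m, Y -695805 m, Z -6147688 m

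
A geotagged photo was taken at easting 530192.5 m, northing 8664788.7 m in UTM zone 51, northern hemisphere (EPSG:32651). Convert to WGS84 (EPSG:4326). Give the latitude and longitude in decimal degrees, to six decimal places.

Zone 51N: λ₀ = 123°, k₀ = 0.9996, false easting 500000 m.
Meridian distance M = (N − FN)/k₀ = 8668256.0 m.
Inverse transverse Mercator on WGS84 gives φ = 78.05449999°, λ = 124.30680059°.

lat 78.054500°, lon 124.306801°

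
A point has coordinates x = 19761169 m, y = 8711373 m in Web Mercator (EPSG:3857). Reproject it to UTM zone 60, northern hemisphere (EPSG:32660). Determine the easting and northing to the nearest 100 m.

Web Mercator inverse (R = 6378137 m) → φ = 61.37040007°, λ = 177.51760145°.
UTM 60N forward: E = 527668.135 m, N = 6804155.025 m.

E 527700 m, N 6804200 m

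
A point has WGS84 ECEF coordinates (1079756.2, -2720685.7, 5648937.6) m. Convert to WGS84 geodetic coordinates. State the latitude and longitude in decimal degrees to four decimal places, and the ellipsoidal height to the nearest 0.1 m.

λ = atan2(Y, X) = -68.35339946°; p = √(X²+Y²) = 2927115.3 m.
Bowring's method on WGS84 (a = 6378137 m, b = 6356752.314 m) gives φ = 62.76499933°, h = 1010.793 m.

lat 62.7650°, lon -68.3534°, h 1010.8 m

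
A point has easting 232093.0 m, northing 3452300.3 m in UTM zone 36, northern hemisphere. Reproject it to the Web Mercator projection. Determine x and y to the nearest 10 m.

Unproject from UTM 36N (λ₀ = 33°) → φ = 31.17409986°, λ = 30.18910030°.
Web Mercator (R = 6378137 m): x = 3360635.272 m, y = 3655380.024 m.

x 3360640 m, y 3655380 m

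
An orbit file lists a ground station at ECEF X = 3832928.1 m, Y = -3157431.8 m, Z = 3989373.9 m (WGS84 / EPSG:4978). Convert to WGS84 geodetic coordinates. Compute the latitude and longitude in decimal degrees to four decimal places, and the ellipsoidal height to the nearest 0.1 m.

λ = atan2(Y, X) = -39.48050026°; p = √(X²+Y²) = 4965955.4 m.
Bowring's method on WGS84 (a = 6378137 m, b = 6356752.314 m) gives φ = 38.96450004°, h = 191.469 m.

lat 38.9645°, lon -39.4805°, h 191.5 m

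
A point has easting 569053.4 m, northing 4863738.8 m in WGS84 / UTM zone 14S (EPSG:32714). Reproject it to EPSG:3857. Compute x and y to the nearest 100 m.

x -10920700 m, y -5840900 m

Unproject from UTM 14S (λ₀ = -99°) → φ = -46.37640007°, λ = -98.10209989°.
Web Mercator (R = 6378137 m): x = -10920675.805 m, y = -5840874.136 m.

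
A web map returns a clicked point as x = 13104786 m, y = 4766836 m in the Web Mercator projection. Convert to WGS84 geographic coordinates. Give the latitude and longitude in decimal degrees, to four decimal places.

R = 6378137 m. λ = x/R = 117.72229559°.
φ = 2·arctan(exp(y/R)) − 90° = 2·arctan(2.11144) − 90° = 39.31459976°.

lat 39.3146°, lon 117.7223°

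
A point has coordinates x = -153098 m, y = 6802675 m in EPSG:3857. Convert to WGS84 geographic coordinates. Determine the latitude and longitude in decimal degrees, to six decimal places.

lat 52.014098°, lon -1.375303°

R = 6378137 m. λ = x/R = -1.37530273°.
φ = 2·arctan(exp(y/R)) − 90° = 2·arctan(2.90537) − 90° = 52.01409825°.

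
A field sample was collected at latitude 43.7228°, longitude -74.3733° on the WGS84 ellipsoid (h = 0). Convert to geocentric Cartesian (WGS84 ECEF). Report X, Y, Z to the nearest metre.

WGS84: a = 6378137 m, e² = 0.006694380; N(φ) = a/√(1−e²sin²φ) = 6388360.209 m.
X = (N+h)·cosφ·cosλ = 1243625.891 m; Y = (N+h)·cosφ·sinλ = -4446167.083 m; Z = (N(1−e²)+h)·sinφ = 4385884.592 m.

X 1243626 m, Y -4446167 m, Z 4385885 m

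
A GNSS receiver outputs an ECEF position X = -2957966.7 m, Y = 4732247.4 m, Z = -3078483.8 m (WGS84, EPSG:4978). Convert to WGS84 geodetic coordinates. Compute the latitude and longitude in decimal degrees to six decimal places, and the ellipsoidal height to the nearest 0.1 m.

lat -29.045700°, lon 122.008100°, h 316.0 m

λ = atan2(Y, X) = 122.00810022°; p = √(X²+Y²) = 5580657.0 m.
Bowring's method on WGS84 (a = 6378137 m, b = 6356752.314 m) gives φ = -29.04570036°, h = 315.979 m.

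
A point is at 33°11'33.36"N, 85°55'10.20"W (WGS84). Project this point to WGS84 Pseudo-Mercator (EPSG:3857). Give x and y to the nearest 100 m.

Web Mercator is spherical with R = a = 6378137 m.
x = R·λ = 6378137 × -1.499578167 = -9564514.989 m.
y = R·ln tan(π/4 + φ/2) = 6378137 × 0.614740070 = 3920896.384 m.

x -9564500 m, y 3920900 m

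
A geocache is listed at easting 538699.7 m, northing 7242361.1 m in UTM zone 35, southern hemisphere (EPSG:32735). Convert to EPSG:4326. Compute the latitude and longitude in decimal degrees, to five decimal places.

lat -24.93350°, lon 27.38330°

Zone 35S: λ₀ = 27°, k₀ = 0.9996, false easting 500000 m, false northing 10000000 m.
Meridian distance M = (N − FN)/k₀ = -2758742.4 m.
Inverse transverse Mercator on WGS84 gives φ = -24.93349999°, λ = 27.38330028°.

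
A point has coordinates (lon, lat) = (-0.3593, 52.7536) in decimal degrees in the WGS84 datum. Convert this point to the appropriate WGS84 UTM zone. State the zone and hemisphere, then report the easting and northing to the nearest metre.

Zone 30N: E 678209 m, N 5848131 m

Longitude -0.3593° lies in the 6° band [-6°, 0°), giving zone 30; latitude is north of the equator, so 30N.
Zone 30 central meridian λ₀ = 6×30 − 183 = -3°; Δλ = +2.6407°.
Transverse Mercator on WGS84 with k₀ = 0.9996 gives E = 678208.779 m, N = 5848131.254 m.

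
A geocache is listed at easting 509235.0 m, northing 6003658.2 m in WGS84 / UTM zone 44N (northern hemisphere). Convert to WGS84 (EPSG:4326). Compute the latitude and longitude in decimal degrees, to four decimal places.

lat 54.1809°, lon 81.1415°

Zone 44N: λ₀ = 81°, k₀ = 0.9996, false easting 500000 m.
Meridian distance M = (N − FN)/k₀ = 6006060.6 m.
Inverse transverse Mercator on WGS84 gives φ = 54.18089969°, λ = 81.14150004°.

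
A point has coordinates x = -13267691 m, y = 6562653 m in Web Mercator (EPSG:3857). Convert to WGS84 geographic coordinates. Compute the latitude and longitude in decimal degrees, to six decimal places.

R = 6378137 m. λ = x/R = -119.18569610°.
φ = 2·arctan(exp(y/R)) − 90° = 2·arctan(2.79807) − 90° = 50.66730220°.

lat 50.667302°, lon -119.185696°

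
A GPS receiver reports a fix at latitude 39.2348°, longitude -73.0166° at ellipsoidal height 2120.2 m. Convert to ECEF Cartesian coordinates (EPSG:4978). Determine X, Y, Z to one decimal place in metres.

WGS84: a = 6378137 m, e² = 0.006694380; N(φ) = a/√(1−e²sin²φ) = 6386694.925 m.
X = (N+h)·cosφ·cosλ = 1445437.165 m; Y = (N+h)·cosφ·sinλ = -4732715.658 m; Z = (N(1−e²)+h)·sinφ = 4013882.213 m.

X 1445437.2 m, Y -4732715.7 m, Z 4013882.2 m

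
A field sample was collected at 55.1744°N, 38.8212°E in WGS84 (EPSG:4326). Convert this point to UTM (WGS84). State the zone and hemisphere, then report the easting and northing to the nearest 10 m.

Zone 37N: E 488610 m, N 6114210 m

Longitude 38.8212° lies in the 6° band [36°, 42°), giving zone 37; latitude is north of the equator, so 37N.
Zone 37 central meridian λ₀ = 6×37 − 183 = 39°; Δλ = -0.1788°.
Transverse Mercator on WGS84 with k₀ = 0.9996 gives E = 488612.096 m, N = 6114213.345 m.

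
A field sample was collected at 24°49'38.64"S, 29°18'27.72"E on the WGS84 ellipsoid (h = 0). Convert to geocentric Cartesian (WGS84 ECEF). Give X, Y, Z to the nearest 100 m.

WGS84: a = 6378137 m, e² = 0.006694380; N(φ) = a/√(1−e²sin²φ) = 6381904.228 m.
X = (N+h)·cosφ·cosλ = 5050703.649 m; Y = (N+h)·cosφ·sinλ = 2835215.287 m; Z = (N(1−e²)+h)·sinφ = -2661734.458 m.

X 5050700 m, Y 2835200 m, Z -2661700 m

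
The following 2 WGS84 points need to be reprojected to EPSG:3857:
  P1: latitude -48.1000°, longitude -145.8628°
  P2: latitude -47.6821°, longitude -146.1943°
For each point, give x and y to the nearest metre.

P1: x -16237373 m, y -6123507 m; P2: x -16274275 m, y -6054130 m

Web Mercator: x = R·λ, y = R·ln tan(π/4+φ/2), R = 6378137 m.
P1 (-48.1000°, -145.8628°) → (-16237372.622, -6123507.425) m.
P2 (-47.6821°, -146.1943°) → (-16274275.033, -6054129.615) m.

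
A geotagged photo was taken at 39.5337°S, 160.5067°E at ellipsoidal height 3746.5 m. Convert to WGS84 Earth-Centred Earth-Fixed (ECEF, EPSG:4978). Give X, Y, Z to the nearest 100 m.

WGS84: a = 6378137 m, e² = 0.006694380; N(φ) = a/√(1−e²sin²φ) = 6386804.607 m.
X = (N+h)·cosφ·cosλ = -4646203.249 m; Y = (N+h)·cosφ·sinλ = 1644695.443 m; Z = (N(1−e²)+h)·sinφ = -4040574.662 m.

X -4646200 m, Y 1644700 m, Z -4040600 m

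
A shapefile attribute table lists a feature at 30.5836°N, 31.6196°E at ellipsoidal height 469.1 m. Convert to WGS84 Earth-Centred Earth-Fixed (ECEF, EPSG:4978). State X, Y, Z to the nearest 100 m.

WGS84: a = 6378137 m, e² = 0.006694380; N(φ) = a/√(1−e²sin²φ) = 6383670.818 m.
X = (N+h)·cosφ·cosλ = 4680129.237 m; Y = (N+h)·cosφ·sinλ = 2881442.122 m; Z = (N(1−e²)+h)·sinφ = 3226475.393 m.

X 4680100 m, Y 2881400 m, Z 3226500 m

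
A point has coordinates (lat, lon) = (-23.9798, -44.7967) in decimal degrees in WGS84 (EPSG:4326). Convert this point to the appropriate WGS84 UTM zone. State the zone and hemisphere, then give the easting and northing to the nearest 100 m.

Longitude -44.7967° lies in the 6° band [-48°, -42°), giving zone 23; latitude is south of the equator, so 23S.
Zone 23 central meridian λ₀ = 6×23 − 183 = -45°; Δλ = +0.2033°.
Transverse Mercator on WGS84 with k₀ = 0.9996 gives E = 520681.117 m, N = 7347994.968 m.

Zone 23S: E 520700 m, N 7348000 m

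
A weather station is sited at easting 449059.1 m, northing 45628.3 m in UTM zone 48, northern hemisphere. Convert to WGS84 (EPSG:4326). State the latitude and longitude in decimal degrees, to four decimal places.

lat 0.4128°, lon 104.5422°

Zone 48N: λ₀ = 105°, k₀ = 0.9996, false easting 500000 m.
Meridian distance M = (N − FN)/k₀ = 45646.6 m.
Inverse transverse Mercator on WGS84 gives φ = 0.41280021°, λ = 104.54220009°.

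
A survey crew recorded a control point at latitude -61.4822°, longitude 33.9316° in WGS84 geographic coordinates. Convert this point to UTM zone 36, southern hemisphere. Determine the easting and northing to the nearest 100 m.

Zone 36 central meridian λ₀ = 6×36 − 183 = 33°; Δλ = +0.9316°.
Transverse Mercator on WGS84 with k₀ = 0.9996 gives E = 549619.578 m, N = 3183146.636 m.

E 549600 m, N 3183100 m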